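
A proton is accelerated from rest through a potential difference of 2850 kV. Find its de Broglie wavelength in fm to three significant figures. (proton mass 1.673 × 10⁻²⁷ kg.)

λ = 17.0 fm

KE = eV = 1.602 × 10⁻¹⁹ × 2.850 × 10⁶ = 4.566 × 10⁻¹³ J.
p = √(2mKE) = √(2 × 1.673 × 10⁻²⁷ × 4.566 × 10⁻¹³) = 3.909 × 10⁻²⁰ kg·m/s.
λ = h/p = 6.626 × 10⁻³⁴ / 3.909 × 10⁻²⁰ = 1.70 × 10⁻¹⁴ m = 17.0 fm.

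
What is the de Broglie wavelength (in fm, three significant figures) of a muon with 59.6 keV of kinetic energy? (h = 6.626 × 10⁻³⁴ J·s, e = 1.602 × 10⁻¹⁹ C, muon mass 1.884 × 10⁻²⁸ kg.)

KE = 59.6 keV = 9.548 × 10⁻¹⁵ J.
p = √(2mKE) = √(2 × 1.884 × 10⁻²⁸ × 9.548 × 10⁻¹⁵) = 1.897 × 10⁻²¹ kg·m/s.
λ = h/p = 6.626 × 10⁻³⁴ / 1.897 × 10⁻²¹ = 3.49 × 10⁻¹³ m = 349 fm.

λ = 349 fm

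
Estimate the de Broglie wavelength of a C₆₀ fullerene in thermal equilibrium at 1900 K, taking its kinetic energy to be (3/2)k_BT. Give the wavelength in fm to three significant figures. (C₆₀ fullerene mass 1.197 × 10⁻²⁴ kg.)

λ = 2160 fm

KE = (3/2)k_BT = 1.5 × 1.381 × 10⁻²³ × 1900 = 3.936 × 10⁻²⁰ J.
p = √(2mKE) = √(2 × 1.197 × 10⁻²⁴ × 3.936 × 10⁻²⁰) = 3.070 × 10⁻²² kg·m/s.
λ = h/p = 2.16 × 10⁻¹² m = 2160 fm.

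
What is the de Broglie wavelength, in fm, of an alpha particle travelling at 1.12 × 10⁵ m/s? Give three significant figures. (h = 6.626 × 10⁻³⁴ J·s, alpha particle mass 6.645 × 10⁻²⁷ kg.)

λ = 890 fm

p = mv = 6.645 × 10⁻²⁷ × 1.12 × 10⁵ = 7.442 × 10⁻²² kg·m/s.
λ = h/p = 6.626 × 10⁻³⁴ / 7.442 × 10⁻²² = 8.90 × 10⁻¹³ m = 890 fm.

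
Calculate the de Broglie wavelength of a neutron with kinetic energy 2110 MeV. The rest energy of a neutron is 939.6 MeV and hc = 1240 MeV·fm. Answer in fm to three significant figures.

λ = 0.427 fm

Total energy E = KE + m₀c² = 2110 + 939.6 = 3049.6 MeV.
(pc)² = E² − (m₀c²)² = (3049.6)² − (939.6)² = 8.417 × 10⁶ MeV², so pc = 2901 MeV.
λ = hc/(pc) = 1240 MeV·fm / 2901 MeV = 0.427 fm.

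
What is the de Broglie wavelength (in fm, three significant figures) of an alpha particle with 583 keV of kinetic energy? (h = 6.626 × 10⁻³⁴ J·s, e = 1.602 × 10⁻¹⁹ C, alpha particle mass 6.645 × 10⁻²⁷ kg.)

λ = 18.8 fm

KE = 583 keV = 9.340 × 10⁻¹⁴ J.
p = √(2mKE) = √(2 × 6.645 × 10⁻²⁷ × 9.340 × 10⁻¹⁴) = 3.523 × 10⁻²⁰ kg·m/s.
λ = h/p = 6.626 × 10⁻³⁴ / 3.523 × 10⁻²⁰ = 1.88 × 10⁻¹⁴ m = 18.8 fm.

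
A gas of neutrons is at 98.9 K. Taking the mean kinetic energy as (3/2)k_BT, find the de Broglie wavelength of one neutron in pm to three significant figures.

λ = 253 pm

KE = (3/2)k_BT = 1.5 × 1.381 × 10⁻²³ × 98.9 = 2.049 × 10⁻²¹ J.
p = √(2mKE) = √(2 × 1.675 × 10⁻²⁷ × 2.049 × 10⁻²¹) = 2.620 × 10⁻²⁴ kg·m/s.
λ = h/p = 2.53 × 10⁻¹⁰ m = 253 pm.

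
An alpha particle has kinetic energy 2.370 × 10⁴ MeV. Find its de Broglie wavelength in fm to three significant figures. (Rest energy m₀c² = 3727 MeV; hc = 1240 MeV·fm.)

λ = 0.0456 fm

Total energy E = KE + m₀c² = 2.370 × 10⁴ + 3727 = 27427 MeV.
(pc)² = E² − (m₀c²)² = (27427)² − (3727)² = 7.383 × 10⁸ MeV², so pc = 2.717 × 10⁴ MeV.
λ = hc/(pc) = 1240 MeV·fm / 2.717 × 10⁴ MeV = 0.0456 fm.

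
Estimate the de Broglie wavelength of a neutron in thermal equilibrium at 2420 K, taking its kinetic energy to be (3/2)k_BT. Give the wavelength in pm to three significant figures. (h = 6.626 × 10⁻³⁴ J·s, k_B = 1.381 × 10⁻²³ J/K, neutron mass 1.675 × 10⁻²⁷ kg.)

λ = 51.1 pm

KE = (3/2)k_BT = 1.5 × 1.381 × 10⁻²³ × 2420 = 5.013 × 10⁻²⁰ J.
p = √(2mKE) = √(2 × 1.675 × 10⁻²⁷ × 5.013 × 10⁻²⁰) = 1.296 × 10⁻²³ kg·m/s.
λ = h/p = 5.11 × 10⁻¹¹ m = 51.1 pm.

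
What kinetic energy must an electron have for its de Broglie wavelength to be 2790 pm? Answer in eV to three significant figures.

p = h/λ = 6.626 × 10⁻³⁴ / 2.790 × 10⁻⁹ = 2.375 × 10⁻²⁵ kg·m/s.
KE = p²/(2m) = (2.375 × 10⁻²⁵)² / (2 × 9.109 × 10⁻³¹) = 3.096 × 10⁻²⁰ J = 0.193 eV.

KE = 0.193 eV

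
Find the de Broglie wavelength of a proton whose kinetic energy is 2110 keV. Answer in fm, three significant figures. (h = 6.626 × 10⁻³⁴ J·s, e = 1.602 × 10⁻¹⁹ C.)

λ = 19.7 fm

KE = 2110 keV = 3.380 × 10⁻¹³ J.
p = √(2mKE) = √(2 × 1.673 × 10⁻²⁷ × 3.380 × 10⁻¹³) = 3.363 × 10⁻²⁰ kg·m/s.
λ = h/p = 6.626 × 10⁻³⁴ / 3.363 × 10⁻²⁰ = 1.97 × 10⁻¹⁴ m = 19.7 fm.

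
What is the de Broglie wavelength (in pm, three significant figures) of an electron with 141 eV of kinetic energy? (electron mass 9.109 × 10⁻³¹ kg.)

KE = 141 eV = 2.259 × 10⁻¹⁷ J.
p = √(2mKE) = √(2 × 9.109 × 10⁻³¹ × 2.259 × 10⁻¹⁷) = 6.415 × 10⁻²⁴ kg·m/s.
λ = h/p = 6.626 × 10⁻³⁴ / 6.415 × 10⁻²⁴ = 1.03 × 10⁻¹⁰ m = 103 pm.

λ = 103 pm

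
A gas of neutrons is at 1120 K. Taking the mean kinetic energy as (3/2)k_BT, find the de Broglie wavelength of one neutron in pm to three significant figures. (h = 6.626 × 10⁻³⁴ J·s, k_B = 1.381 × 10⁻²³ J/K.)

λ = 75.2 pm

KE = (3/2)k_BT = 1.5 × 1.381 × 10⁻²³ × 1120 = 2.320 × 10⁻²⁰ J.
p = √(2mKE) = √(2 × 1.675 × 10⁻²⁷ × 2.320 × 10⁻²⁰) = 8.816 × 10⁻²⁴ kg·m/s.
λ = h/p = 7.52 × 10⁻¹¹ m = 75.2 pm.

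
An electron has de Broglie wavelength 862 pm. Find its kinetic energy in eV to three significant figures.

p = h/λ = 6.626 × 10⁻³⁴ / 8.620 × 10⁻¹⁰ = 7.687 × 10⁻²⁵ kg·m/s.
KE = p²/(2m) = (7.687 × 10⁻²⁵)² / (2 × 9.109 × 10⁻³¹) = 3.243 × 10⁻¹⁹ J = 2.02 eV.

KE = 2.02 eV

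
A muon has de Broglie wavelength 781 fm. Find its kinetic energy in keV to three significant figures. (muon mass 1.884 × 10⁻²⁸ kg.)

KE = 11.9 keV

p = h/λ = 6.626 × 10⁻³⁴ / 7.810 × 10⁻¹³ = 8.484 × 10⁻²² kg·m/s.
KE = p²/(2m) = (8.484 × 10⁻²²)² / (2 × 1.884 × 10⁻²⁸) = 1.910 × 10⁻¹⁵ J = 11.9 keV.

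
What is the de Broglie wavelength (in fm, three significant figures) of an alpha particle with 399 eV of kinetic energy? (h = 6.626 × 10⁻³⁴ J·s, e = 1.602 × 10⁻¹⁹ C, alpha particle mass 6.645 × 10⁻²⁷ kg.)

KE = 399 eV = 6.392 × 10⁻¹⁷ J.
p = √(2mKE) = √(2 × 6.645 × 10⁻²⁷ × 6.392 × 10⁻¹⁷) = 9.217 × 10⁻²² kg·m/s.
λ = h/p = 6.626 × 10⁻³⁴ / 9.217 × 10⁻²² = 7.19 × 10⁻¹³ m = 719 fm.

λ = 719 fm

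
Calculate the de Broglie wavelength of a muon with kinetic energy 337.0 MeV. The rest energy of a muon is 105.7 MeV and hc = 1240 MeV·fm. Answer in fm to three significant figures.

λ = 2.88 fm

Total energy E = KE + m₀c² = 337.0 + 105.7 = 442.7 MeV.
(pc)² = E² − (m₀c²)² = (442.7)² − (105.7)² = 1.848 × 10⁵ MeV², so pc = 429.9 MeV.
λ = hc/(pc) = 1240 MeV·fm / 429.9 MeV = 2.88 fm.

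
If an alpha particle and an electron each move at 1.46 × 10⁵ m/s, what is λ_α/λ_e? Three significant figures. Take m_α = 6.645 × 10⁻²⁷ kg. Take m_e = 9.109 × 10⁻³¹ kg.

λ_α/λ_e = 1.37 × 10⁻⁴

At fixed v, p = mv so λ = h/(mv) ∝ 1/m.
λ_α/λ_e = m_e/m_α = 9.109 × 10⁻³¹/6.645 × 10⁻²⁷ = 1.37 × 10⁻⁴.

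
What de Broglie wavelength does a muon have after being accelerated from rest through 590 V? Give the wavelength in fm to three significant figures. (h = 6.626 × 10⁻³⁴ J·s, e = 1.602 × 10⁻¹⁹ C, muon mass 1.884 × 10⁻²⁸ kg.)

λ = 3510 fm

KE = eV = 1.602 × 10⁻¹⁹ × 590.0 = 9.452 × 10⁻¹⁷ J.
p = √(2mKE) = √(2 × 1.884 × 10⁻²⁸ × 9.452 × 10⁻¹⁷) = 1.887 × 10⁻²² kg·m/s.
λ = h/p = 6.626 × 10⁻³⁴ / 1.887 × 10⁻²² = 3.51 × 10⁻¹² m = 3510 fm.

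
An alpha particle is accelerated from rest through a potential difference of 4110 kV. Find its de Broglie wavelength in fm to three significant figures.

λ = 5.01 fm

KE = 2eV = 2 × 1.602 × 10⁻¹⁹ × 4.110 × 10⁶ = 1.317 × 10⁻¹² J.
p = √(2mKE) = √(2 × 6.645 × 10⁻²⁷ × 1.317 × 10⁻¹²) = 1.323 × 10⁻¹⁹ kg·m/s.
λ = h/p = 6.626 × 10⁻³⁴ / 1.323 × 10⁻¹⁹ = 5.01 × 10⁻¹⁵ m = 5.01 fm.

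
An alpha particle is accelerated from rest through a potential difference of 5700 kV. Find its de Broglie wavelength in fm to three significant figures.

λ = 4.25 fm

KE = 2eV = 2 × 1.602 × 10⁻¹⁹ × 5.700 × 10⁶ = 1.826 × 10⁻¹² J.
p = √(2mKE) = √(2 × 6.645 × 10⁻²⁷ × 1.826 × 10⁻¹²) = 1.558 × 10⁻¹⁹ kg·m/s.
λ = h/p = 6.626 × 10⁻³⁴ / 1.558 × 10⁻¹⁹ = 4.25 × 10⁻¹⁵ m = 4.25 fm.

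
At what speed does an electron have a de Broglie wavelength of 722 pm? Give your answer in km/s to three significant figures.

p = h/λ = 6.626 × 10⁻³⁴ / 7.220 × 10⁻¹⁰ = 9.177 × 10⁻²⁵ kg·m/s.
v = p/m = 9.177 × 10⁻²⁵ / 9.109 × 10⁻³¹ = 1.01 × 10⁶ m/s = 1010 km/s.

v = 1010 km/s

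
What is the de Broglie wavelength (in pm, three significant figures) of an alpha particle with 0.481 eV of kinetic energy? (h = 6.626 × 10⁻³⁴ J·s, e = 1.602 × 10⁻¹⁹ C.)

λ = 20.7 pm

KE = 0.481 eV = 7.706 × 10⁻²⁰ J.
p = √(2mKE) = √(2 × 6.645 × 10⁻²⁷ × 7.706 × 10⁻²⁰) = 3.200 × 10⁻²³ kg·m/s.
λ = h/p = 6.626 × 10⁻³⁴ / 3.200 × 10⁻²³ = 2.07 × 10⁻¹¹ m = 20.7 pm.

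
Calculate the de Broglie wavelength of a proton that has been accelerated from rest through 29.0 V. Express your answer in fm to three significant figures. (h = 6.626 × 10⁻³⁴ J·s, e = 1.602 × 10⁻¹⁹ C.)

KE = eV = 1.602 × 10⁻¹⁹ × 29.00 = 4.646 × 10⁻¹⁸ J.
p = √(2mKE) = √(2 × 1.673 × 10⁻²⁷ × 4.646 × 10⁻¹⁸) = 1.247 × 10⁻²² kg·m/s.
λ = h/p = 6.626 × 10⁻³⁴ / 1.247 × 10⁻²² = 5.31 × 10⁻¹² m = 5310 fm.

λ = 5310 fm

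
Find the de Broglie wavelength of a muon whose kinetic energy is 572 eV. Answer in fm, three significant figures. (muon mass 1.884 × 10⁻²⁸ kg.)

λ = 3570 fm

KE = 572 eV = 9.163 × 10⁻¹⁷ J.
p = √(2mKE) = √(2 × 1.884 × 10⁻²⁸ × 9.163 × 10⁻¹⁷) = 1.858 × 10⁻²² kg·m/s.
λ = h/p = 6.626 × 10⁻³⁴ / 1.858 × 10⁻²² = 3.57 × 10⁻¹² m = 3570 fm.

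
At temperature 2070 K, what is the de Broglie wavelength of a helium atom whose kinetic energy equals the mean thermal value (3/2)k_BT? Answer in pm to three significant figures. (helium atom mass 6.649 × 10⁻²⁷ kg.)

KE = (3/2)k_BT = 1.5 × 1.381 × 10⁻²³ × 2070 = 4.288 × 10⁻²⁰ J.
p = √(2mKE) = √(2 × 6.649 × 10⁻²⁷ × 4.288 × 10⁻²⁰) = 2.388 × 10⁻²³ kg·m/s.
λ = h/p = 2.77 × 10⁻¹¹ m = 27.7 pm.

λ = 27.7 pm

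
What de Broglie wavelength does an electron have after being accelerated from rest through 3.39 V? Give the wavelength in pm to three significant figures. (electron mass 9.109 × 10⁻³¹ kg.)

λ = 666 pm

KE = eV = 1.602 × 10⁻¹⁹ × 3.390 = 5.431 × 10⁻¹⁹ J.
p = √(2mKE) = √(2 × 9.109 × 10⁻³¹ × 5.431 × 10⁻¹⁹) = 9.947 × 10⁻²⁵ kg·m/s.
λ = h/p = 6.626 × 10⁻³⁴ / 9.947 × 10⁻²⁵ = 6.66 × 10⁻¹⁰ m = 666 pm.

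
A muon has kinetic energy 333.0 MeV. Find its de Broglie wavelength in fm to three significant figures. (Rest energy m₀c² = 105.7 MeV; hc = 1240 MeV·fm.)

λ = 2.91 fm

Total energy E = KE + m₀c² = 333.0 + 105.7 = 438.7 MeV.
(pc)² = E² − (m₀c²)² = (438.7)² − (105.7)² = 1.813 × 10⁵ MeV², so pc = 425.8 MeV.
λ = hc/(pc) = 1240 MeV·fm / 425.8 MeV = 2.91 fm.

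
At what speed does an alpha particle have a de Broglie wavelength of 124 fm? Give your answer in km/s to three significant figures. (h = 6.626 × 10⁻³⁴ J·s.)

p = h/λ = 6.626 × 10⁻³⁴ / 1.240 × 10⁻¹³ = 5.344 × 10⁻²¹ kg·m/s.
v = p/m = 5.344 × 10⁻²¹ / 6.645 × 10⁻²⁷ = 8.04 × 10⁵ m/s = 804 km/s.

v = 804 km/s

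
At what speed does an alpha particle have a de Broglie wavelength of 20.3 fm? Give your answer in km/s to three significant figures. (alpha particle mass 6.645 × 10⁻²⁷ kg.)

v = 4910 km/s

p = h/λ = 6.626 × 10⁻³⁴ / 2.030 × 10⁻¹⁴ = 3.264 × 10⁻²⁰ kg·m/s.
v = p/m = 3.264 × 10⁻²⁰ / 6.645 × 10⁻²⁷ = 4.91 × 10⁶ m/s = 4910 km/s.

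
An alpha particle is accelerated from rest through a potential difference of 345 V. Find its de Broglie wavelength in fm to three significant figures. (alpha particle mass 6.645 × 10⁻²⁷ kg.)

KE = 2eV = 2 × 1.602 × 10⁻¹⁹ × 345.0 = 1.105 × 10⁻¹⁶ J.
p = √(2mKE) = √(2 × 6.645 × 10⁻²⁷ × 1.105 × 10⁻¹⁶) = 1.212 × 10⁻²¹ kg·m/s.
λ = h/p = 6.626 × 10⁻³⁴ / 1.212 × 10⁻²¹ = 5.47 × 10⁻¹³ m = 547 fm.

λ = 547 fm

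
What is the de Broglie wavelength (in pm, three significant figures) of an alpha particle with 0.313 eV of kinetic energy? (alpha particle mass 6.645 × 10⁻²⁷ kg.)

KE = 0.313 eV = 5.014 × 10⁻²⁰ J.
p = √(2mKE) = √(2 × 6.645 × 10⁻²⁷ × 5.014 × 10⁻²⁰) = 2.581 × 10⁻²³ kg·m/s.
λ = h/p = 6.626 × 10⁻³⁴ / 2.581 × 10⁻²³ = 2.57 × 10⁻¹¹ m = 25.7 pm.

λ = 25.7 pm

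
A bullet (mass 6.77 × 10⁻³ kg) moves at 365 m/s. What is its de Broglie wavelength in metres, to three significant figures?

λ = 2.68 × 10⁻³⁴ m

p = mv = 6.77 × 10⁻³ × 365 = 2.471 kg·m/s.
λ = h/p = 6.626 × 10⁻³⁴ / 2.471 = 2.68 × 10⁻³⁴ m.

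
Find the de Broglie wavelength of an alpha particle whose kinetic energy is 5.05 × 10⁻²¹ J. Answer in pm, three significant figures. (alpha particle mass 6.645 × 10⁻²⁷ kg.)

p = √(2mKE) = √(2 × 6.645 × 10⁻²⁷ × 5.050 × 10⁻²¹) = 8.192 × 10⁻²⁴ kg·m/s.
λ = h/p = 6.626 × 10⁻³⁴ / 8.192 × 10⁻²⁴ = 8.09 × 10⁻¹¹ m = 80.9 pm.

λ = 80.9 pm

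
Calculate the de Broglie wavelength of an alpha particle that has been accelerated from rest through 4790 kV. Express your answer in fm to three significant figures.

KE = 2eV = 2 × 1.602 × 10⁻¹⁹ × 4.790 × 10⁶ = 1.535 × 10⁻¹² J.
p = √(2mKE) = √(2 × 6.645 × 10⁻²⁷ × 1.535 × 10⁻¹²) = 1.428 × 10⁻¹⁹ kg·m/s.
λ = h/p = 6.626 × 10⁻³⁴ / 1.428 × 10⁻¹⁹ = 4.64 × 10⁻¹⁵ m = 4.64 fm.

λ = 4.64 fm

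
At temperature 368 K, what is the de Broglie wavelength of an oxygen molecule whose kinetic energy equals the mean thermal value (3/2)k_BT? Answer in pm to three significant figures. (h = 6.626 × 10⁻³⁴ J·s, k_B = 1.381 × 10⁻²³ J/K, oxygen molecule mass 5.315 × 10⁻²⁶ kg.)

λ = 23.3 pm

KE = (3/2)k_BT = 1.5 × 1.381 × 10⁻²³ × 368 = 7.623 × 10⁻²¹ J.
p = √(2mKE) = √(2 × 5.315 × 10⁻²⁶ × 7.623 × 10⁻²¹) = 2.847 × 10⁻²³ kg·m/s.
λ = h/p = 2.33 × 10⁻¹¹ m = 23.3 pm.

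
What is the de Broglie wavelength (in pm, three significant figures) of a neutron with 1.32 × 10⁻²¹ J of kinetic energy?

λ = 315 pm

p = √(2mKE) = √(2 × 1.675 × 10⁻²⁷ × 1.320 × 10⁻²¹) = 2.103 × 10⁻²⁴ kg·m/s.
λ = h/p = 6.626 × 10⁻³⁴ / 2.103 × 10⁻²⁴ = 3.15 × 10⁻¹⁰ m = 315 pm.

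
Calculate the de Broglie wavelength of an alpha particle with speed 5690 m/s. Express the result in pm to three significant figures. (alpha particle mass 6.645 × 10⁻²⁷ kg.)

λ = 17.5 pm

p = mv = 6.645 × 10⁻²⁷ × 5690 = 3.781 × 10⁻²³ kg·m/s.
λ = h/p = 6.626 × 10⁻³⁴ / 3.781 × 10⁻²³ = 1.75 × 10⁻¹¹ m = 17.5 pm.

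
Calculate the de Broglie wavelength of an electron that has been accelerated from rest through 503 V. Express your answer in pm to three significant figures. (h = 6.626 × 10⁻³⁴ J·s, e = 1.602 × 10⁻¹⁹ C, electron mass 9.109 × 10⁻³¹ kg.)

λ = 54.7 pm

KE = eV = 1.602 × 10⁻¹⁹ × 503.0 = 8.058 × 10⁻¹⁷ J.
p = √(2mKE) = √(2 × 9.109 × 10⁻³¹ × 8.058 × 10⁻¹⁷) = 1.212 × 10⁻²³ kg·m/s.
λ = h/p = 6.626 × 10⁻³⁴ / 1.212 × 10⁻²³ = 5.47 × 10⁻¹¹ m = 54.7 pm.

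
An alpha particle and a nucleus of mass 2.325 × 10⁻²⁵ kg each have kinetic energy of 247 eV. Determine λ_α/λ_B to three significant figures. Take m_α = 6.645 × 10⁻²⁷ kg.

λ_α/λ_B = 5.92

At fixed KE, p = √(2mKE) so λ = h/p ∝ 1/√m.
λ_α/λ_B = √(m_B/m_α) = √(2.325 × 10⁻²⁵/6.645 × 10⁻²⁷) = √(34.99) = 5.92.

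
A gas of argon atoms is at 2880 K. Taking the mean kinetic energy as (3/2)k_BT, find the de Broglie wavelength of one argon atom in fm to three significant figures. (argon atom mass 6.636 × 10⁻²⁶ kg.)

λ = 7450 fm

KE = (3/2)k_BT = 1.5 × 1.381 × 10⁻²³ × 2880 = 5.966 × 10⁻²⁰ J.
p = √(2mKE) = √(2 × 6.636 × 10⁻²⁶ × 5.966 × 10⁻²⁰) = 8.898 × 10⁻²³ kg·m/s.
λ = h/p = 7.45 × 10⁻¹² m = 7450 fm.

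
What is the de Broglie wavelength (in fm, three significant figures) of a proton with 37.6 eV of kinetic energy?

KE = 37.6 eV = 6.024 × 10⁻¹⁸ J.
p = √(2mKE) = √(2 × 1.673 × 10⁻²⁷ × 6.024 × 10⁻¹⁸) = 1.420 × 10⁻²² kg·m/s.
λ = h/p = 6.626 × 10⁻³⁴ / 1.420 × 10⁻²² = 4.67 × 10⁻¹² m = 4670 fm.

λ = 4670 fm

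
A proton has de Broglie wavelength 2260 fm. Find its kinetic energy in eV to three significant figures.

p = h/λ = 6.626 × 10⁻³⁴ / 2.260 × 10⁻¹² = 2.932 × 10⁻²² kg·m/s.
KE = p²/(2m) = (2.932 × 10⁻²²)² / (2 × 1.673 × 10⁻²⁷) = 2.569 × 10⁻¹⁷ J = 160 eV.

KE = 160 eV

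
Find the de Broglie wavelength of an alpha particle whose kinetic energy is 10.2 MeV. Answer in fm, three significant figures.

λ = 4.50 fm

KE = 10.2 MeV = 1.634 × 10⁻¹² J.
p = √(2mKE) = √(2 × 6.645 × 10⁻²⁷ × 1.634 × 10⁻¹²) = 1.474 × 10⁻¹⁹ kg·m/s.
λ = h/p = 6.626 × 10⁻³⁴ / 1.474 × 10⁻¹⁹ = 4.50 × 10⁻¹⁵ m = 4.50 fm.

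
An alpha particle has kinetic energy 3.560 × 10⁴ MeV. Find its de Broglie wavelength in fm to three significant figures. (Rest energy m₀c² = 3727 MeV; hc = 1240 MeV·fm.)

Total energy E = KE + m₀c² = 3.560 × 10⁴ + 3727 = 39327 MeV.
(pc)² = E² − (m₀c²)² = (39327)² − (3727)² = 1.533 × 10⁹ MeV², so pc = 3.915 × 10⁴ MeV.
λ = hc/(pc) = 1240 MeV·fm / 3.915 × 10⁴ MeV = 0.0317 fm.

λ = 0.0317 fm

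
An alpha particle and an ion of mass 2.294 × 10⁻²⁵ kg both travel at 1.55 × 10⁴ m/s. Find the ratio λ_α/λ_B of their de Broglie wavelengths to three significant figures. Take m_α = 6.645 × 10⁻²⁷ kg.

At fixed v, p = mv so λ = h/(mv) ∝ 1/m.
λ_α/λ_B = m_B/m_α = 2.294 × 10⁻²⁵/6.645 × 10⁻²⁷ = 34.5.

λ_α/λ_B = 34.5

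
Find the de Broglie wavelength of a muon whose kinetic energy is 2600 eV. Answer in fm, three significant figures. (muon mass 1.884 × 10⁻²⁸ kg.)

λ = 1670 fm

KE = 2600 eV = 4.165 × 10⁻¹⁶ J.
p = √(2mKE) = √(2 × 1.884 × 10⁻²⁸ × 4.165 × 10⁻¹⁶) = 3.962 × 10⁻²² kg·m/s.
λ = h/p = 6.626 × 10⁻³⁴ / 3.962 × 10⁻²² = 1.67 × 10⁻¹² m = 1670 fm.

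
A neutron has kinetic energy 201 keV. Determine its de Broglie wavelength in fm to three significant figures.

KE = 201 keV = 3.220 × 10⁻¹⁴ J.
p = √(2mKE) = √(2 × 1.675 × 10⁻²⁷ × 3.220 × 10⁻¹⁴) = 1.039 × 10⁻²⁰ kg·m/s.
λ = h/p = 6.626 × 10⁻³⁴ / 1.039 × 10⁻²⁰ = 6.38 × 10⁻¹⁴ m = 63.8 fm.

λ = 63.8 fm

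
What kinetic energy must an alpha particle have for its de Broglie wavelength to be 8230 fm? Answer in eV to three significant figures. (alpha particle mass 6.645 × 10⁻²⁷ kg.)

KE = 3.04 eV

p = h/λ = 6.626 × 10⁻³⁴ / 8.230 × 10⁻¹² = 8.051 × 10⁻²³ kg·m/s.
KE = p²/(2m) = (8.051 × 10⁻²³)² / (2 × 6.645 × 10⁻²⁷) = 4.877 × 10⁻¹⁹ J = 3.04 eV.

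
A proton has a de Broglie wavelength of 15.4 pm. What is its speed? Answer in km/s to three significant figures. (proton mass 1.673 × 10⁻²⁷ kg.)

v = 25.7 km/s

p = h/λ = 6.626 × 10⁻³⁴ / 1.540 × 10⁻¹¹ = 4.303 × 10⁻²³ kg·m/s.
v = p/m = 4.303 × 10⁻²³ / 1.673 × 10⁻²⁷ = 2.57 × 10⁴ m/s = 25.7 km/s.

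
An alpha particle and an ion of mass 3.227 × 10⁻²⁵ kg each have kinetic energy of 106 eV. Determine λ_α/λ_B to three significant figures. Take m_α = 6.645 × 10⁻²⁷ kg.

λ_α/λ_B = 6.97

At fixed KE, p = √(2mKE) so λ = h/p ∝ 1/√m.
λ_α/λ_B = √(m_B/m_α) = √(3.227 × 10⁻²⁵/6.645 × 10⁻²⁷) = √(48.56) = 6.97.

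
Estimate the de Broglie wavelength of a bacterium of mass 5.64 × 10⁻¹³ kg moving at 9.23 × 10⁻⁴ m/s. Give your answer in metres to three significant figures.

λ = 1.27 × 10⁻¹⁸ m

p = mv = 5.64 × 10⁻¹³ × 9.23 × 10⁻⁴ = 5.206 × 10⁻¹⁶ kg·m/s.
λ = h/p = 6.626 × 10⁻³⁴ / 5.206 × 10⁻¹⁶ = 1.27 × 10⁻¹⁸ m.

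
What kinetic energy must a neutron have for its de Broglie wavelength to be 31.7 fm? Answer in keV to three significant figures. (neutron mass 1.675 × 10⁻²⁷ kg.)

KE = 814 keV

p = h/λ = 6.626 × 10⁻³⁴ / 3.170 × 10⁻¹⁴ = 2.090 × 10⁻²⁰ kg·m/s.
KE = p²/(2m) = (2.090 × 10⁻²⁰)² / (2 × 1.675 × 10⁻²⁷) = 1.304 × 10⁻¹³ J = 814 keV.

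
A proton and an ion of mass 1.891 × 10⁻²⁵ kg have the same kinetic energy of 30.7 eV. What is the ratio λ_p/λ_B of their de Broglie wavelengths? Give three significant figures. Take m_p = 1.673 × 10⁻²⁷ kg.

λ_p/λ_B = 10.6

At fixed KE, p = √(2mKE) so λ = h/p ∝ 1/√m.
λ_p/λ_B = √(m_B/m_p) = √(1.891 × 10⁻²⁵/1.673 × 10⁻²⁷) = √(113.0) = 10.6.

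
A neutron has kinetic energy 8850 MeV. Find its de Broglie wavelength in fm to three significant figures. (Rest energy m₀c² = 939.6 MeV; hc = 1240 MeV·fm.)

Total energy E = KE + m₀c² = 8850 + 939.6 = 9789.6 MeV.
(pc)² = E² − (m₀c²)² = (9789.6)² − (939.6)² = 9.495 × 10⁷ MeV², so pc = 9744 MeV.
λ = hc/(pc) = 1240 MeV·fm / 9744 MeV = 0.127 fm.

λ = 0.127 fm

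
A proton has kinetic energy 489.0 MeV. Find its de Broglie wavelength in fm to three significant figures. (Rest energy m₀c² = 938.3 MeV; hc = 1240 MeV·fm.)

Total energy E = KE + m₀c² = 489.0 + 938.3 = 1427.3 MeV.
(pc)² = E² − (m₀c²)² = (1427.3)² − (938.3)² = 1.157 × 10⁶ MeV², so pc = 1076 MeV.
λ = hc/(pc) = 1240 MeV·fm / 1076 MeV = 1.15 fm.

λ = 1.15 fm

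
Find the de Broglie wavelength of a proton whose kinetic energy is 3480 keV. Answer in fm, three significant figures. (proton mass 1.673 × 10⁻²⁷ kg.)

λ = 15.3 fm

KE = 3480 keV = 5.575 × 10⁻¹³ J.
p = √(2mKE) = √(2 × 1.673 × 10⁻²⁷ × 5.575 × 10⁻¹³) = 4.319 × 10⁻²⁰ kg·m/s.
λ = h/p = 6.626 × 10⁻³⁴ / 4.319 × 10⁻²⁰ = 1.53 × 10⁻¹⁴ m = 15.3 fm.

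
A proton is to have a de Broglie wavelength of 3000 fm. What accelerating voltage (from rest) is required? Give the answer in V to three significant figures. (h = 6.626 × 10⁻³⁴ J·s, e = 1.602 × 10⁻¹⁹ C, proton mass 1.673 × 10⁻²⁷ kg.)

p = h/λ = 6.626 × 10⁻³⁴ / 3.000 × 10⁻¹² = 2.209 × 10⁻²² kg·m/s.
KE = p²/(2m) = 1.458 × 10⁻¹⁷ J.
V = KE/e = 1.458 × 10⁻¹⁷ / (1.602 × 10⁻¹⁹) = 91.0 V.

V = 91.0 V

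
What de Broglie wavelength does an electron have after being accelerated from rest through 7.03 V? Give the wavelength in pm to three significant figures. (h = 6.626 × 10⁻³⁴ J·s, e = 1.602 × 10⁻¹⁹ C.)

λ = 463 pm

KE = eV = 1.602 × 10⁻¹⁹ × 7.030 = 1.126 × 10⁻¹⁸ J.
p = √(2mKE) = √(2 × 9.109 × 10⁻³¹ × 1.126 × 10⁻¹⁸) = 1.432 × 10⁻²⁴ kg·m/s.
λ = h/p = 6.626 × 10⁻³⁴ / 1.432 × 10⁻²⁴ = 4.63 × 10⁻¹⁰ m = 463 pm.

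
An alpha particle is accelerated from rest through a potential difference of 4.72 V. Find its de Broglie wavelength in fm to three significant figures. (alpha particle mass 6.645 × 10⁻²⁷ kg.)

KE = 2eV = 2 × 1.602 × 10⁻¹⁹ × 4.720 = 1.512 × 10⁻¹⁸ J.
p = √(2mKE) = √(2 × 6.645 × 10⁻²⁷ × 1.512 × 10⁻¹⁸) = 1.418 × 10⁻²² kg·m/s.
λ = h/p = 6.626 × 10⁻³⁴ / 1.418 × 10⁻²² = 4.67 × 10⁻¹² m = 4670 fm.

λ = 4670 fm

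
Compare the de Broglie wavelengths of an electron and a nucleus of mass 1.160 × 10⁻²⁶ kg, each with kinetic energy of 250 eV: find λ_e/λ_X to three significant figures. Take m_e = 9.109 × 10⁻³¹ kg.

λ_e/λ_X = 113

At fixed KE, p = √(2mKE) so λ = h/p ∝ 1/√m.
λ_e/λ_X = √(m_X/m_e) = √(1.160 × 10⁻²⁶/9.109 × 10⁻³¹) = √(1.273 × 10⁴) = 113.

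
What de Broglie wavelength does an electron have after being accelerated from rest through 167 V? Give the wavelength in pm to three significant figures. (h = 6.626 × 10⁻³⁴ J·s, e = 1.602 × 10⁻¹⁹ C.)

KE = eV = 1.602 × 10⁻¹⁹ × 167.0 = 2.675 × 10⁻¹⁷ J.
p = √(2mKE) = √(2 × 9.109 × 10⁻³¹ × 2.675 × 10⁻¹⁷) = 6.981 × 10⁻²⁴ kg·m/s.
λ = h/p = 6.626 × 10⁻³⁴ / 6.981 × 10⁻²⁴ = 9.49 × 10⁻¹¹ m = 94.9 pm.

λ = 94.9 pm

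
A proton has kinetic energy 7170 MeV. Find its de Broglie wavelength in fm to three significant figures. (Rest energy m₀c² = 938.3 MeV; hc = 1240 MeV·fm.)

λ = 0.154 fm

Total energy E = KE + m₀c² = 7170 + 938.3 = 8108.3 MeV.
(pc)² = E² − (m₀c²)² = (8108.3)² − (938.3)² = 6.486 × 10⁷ MeV², so pc = 8054 MeV.
λ = hc/(pc) = 1240 MeV·fm / 8054 MeV = 0.154 fm.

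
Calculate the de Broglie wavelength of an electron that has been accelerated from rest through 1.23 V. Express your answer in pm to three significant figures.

λ = 1110 pm

KE = eV = 1.602 × 10⁻¹⁹ × 1.230 = 1.970 × 10⁻¹⁹ J.
p = √(2mKE) = √(2 × 9.109 × 10⁻³¹ × 1.970 × 10⁻¹⁹) = 5.991 × 10⁻²⁵ kg·m/s.
λ = h/p = 6.626 × 10⁻³⁴ / 5.991 × 10⁻²⁵ = 1.11 × 10⁻⁹ m = 1110 pm.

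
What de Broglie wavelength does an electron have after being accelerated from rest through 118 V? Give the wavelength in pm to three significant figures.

λ = 113 pm

KE = eV = 1.602 × 10⁻¹⁹ × 118.0 = 1.890 × 10⁻¹⁷ J.
p = √(2mKE) = √(2 × 9.109 × 10⁻³¹ × 1.890 × 10⁻¹⁷) = 5.868 × 10⁻²⁴ kg·m/s.
λ = h/p = 6.626 × 10⁻³⁴ / 5.868 × 10⁻²⁴ = 1.13 × 10⁻¹⁰ m = 113 pm.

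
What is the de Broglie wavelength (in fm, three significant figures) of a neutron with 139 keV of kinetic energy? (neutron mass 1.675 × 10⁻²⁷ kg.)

λ = 76.7 fm

KE = 139 keV = 2.227 × 10⁻¹⁴ J.
p = √(2mKE) = √(2 × 1.675 × 10⁻²⁷ × 2.227 × 10⁻¹⁴) = 8.637 × 10⁻²¹ kg·m/s.
λ = h/p = 6.626 × 10⁻³⁴ / 8.637 × 10⁻²¹ = 7.67 × 10⁻¹⁴ m = 76.7 fm.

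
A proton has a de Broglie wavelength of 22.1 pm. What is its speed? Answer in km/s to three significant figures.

p = h/λ = 6.626 × 10⁻³⁴ / 2.210 × 10⁻¹¹ = 2.998 × 10⁻²³ kg·m/s.
v = p/m = 2.998 × 10⁻²³ / 1.673 × 10⁻²⁷ = 1.79 × 10⁴ m/s = 17.9 km/s.

v = 17.9 km/s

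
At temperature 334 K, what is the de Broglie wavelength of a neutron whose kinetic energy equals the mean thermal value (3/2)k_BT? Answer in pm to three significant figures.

λ = 138 pm

KE = (3/2)k_BT = 1.5 × 1.381 × 10⁻²³ × 334 = 6.919 × 10⁻²¹ J.
p = √(2mKE) = √(2 × 1.675 × 10⁻²⁷ × 6.919 × 10⁻²¹) = 4.814 × 10⁻²⁴ kg·m/s.
λ = h/p = 1.38 × 10⁻¹⁰ m = 138 pm.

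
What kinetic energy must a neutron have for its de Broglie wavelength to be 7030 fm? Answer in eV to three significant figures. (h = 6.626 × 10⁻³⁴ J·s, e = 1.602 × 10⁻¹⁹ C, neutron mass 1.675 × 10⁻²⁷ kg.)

KE = 16.6 eV

p = h/λ = 6.626 × 10⁻³⁴ / 7.030 × 10⁻¹² = 9.425 × 10⁻²³ kg·m/s.
KE = p²/(2m) = (9.425 × 10⁻²³)² / (2 × 1.675 × 10⁻²⁷) = 2.652 × 10⁻¹⁸ J = 16.6 eV.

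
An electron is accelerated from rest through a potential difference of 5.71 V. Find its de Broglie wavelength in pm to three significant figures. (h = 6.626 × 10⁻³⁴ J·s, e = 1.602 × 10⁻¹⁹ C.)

λ = 513 pm

KE = eV = 1.602 × 10⁻¹⁹ × 5.710 = 9.147 × 10⁻¹⁹ J.
p = √(2mKE) = √(2 × 9.109 × 10⁻³¹ × 9.147 × 10⁻¹⁹) = 1.291 × 10⁻²⁴ kg·m/s.
λ = h/p = 6.626 × 10⁻³⁴ / 1.291 × 10⁻²⁴ = 5.13 × 10⁻¹⁰ m = 513 pm.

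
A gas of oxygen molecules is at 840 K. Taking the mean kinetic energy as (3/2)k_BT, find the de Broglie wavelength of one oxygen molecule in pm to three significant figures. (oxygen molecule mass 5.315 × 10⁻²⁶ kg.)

λ = 15.4 pm

KE = (3/2)k_BT = 1.5 × 1.381 × 10⁻²³ × 840 = 1.740 × 10⁻²⁰ J.
p = √(2mKE) = √(2 × 5.315 × 10⁻²⁶ × 1.740 × 10⁻²⁰) = 4.301 × 10⁻²³ kg·m/s.
λ = h/p = 1.54 × 10⁻¹¹ m = 15.4 pm.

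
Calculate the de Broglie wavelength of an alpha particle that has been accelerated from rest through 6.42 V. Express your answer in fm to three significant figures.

λ = 4010 fm

KE = 2eV = 2 × 1.602 × 10⁻¹⁹ × 6.420 = 2.057 × 10⁻¹⁸ J.
p = √(2mKE) = √(2 × 6.645 × 10⁻²⁷ × 2.057 × 10⁻¹⁸) = 1.653 × 10⁻²² kg·m/s.
λ = h/p = 6.626 × 10⁻³⁴ / 1.653 × 10⁻²² = 4.01 × 10⁻¹² m = 4010 fm.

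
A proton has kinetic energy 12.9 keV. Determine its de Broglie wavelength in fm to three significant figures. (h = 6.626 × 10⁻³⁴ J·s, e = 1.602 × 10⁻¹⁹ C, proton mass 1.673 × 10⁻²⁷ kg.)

λ = 252 fm

KE = 12.9 keV = 2.067 × 10⁻¹⁵ J.
p = √(2mKE) = √(2 × 1.673 × 10⁻²⁷ × 2.067 × 10⁻¹⁵) = 2.630 × 10⁻²¹ kg·m/s.
λ = h/p = 6.626 × 10⁻³⁴ / 2.630 × 10⁻²¹ = 2.52 × 10⁻¹³ m = 252 fm.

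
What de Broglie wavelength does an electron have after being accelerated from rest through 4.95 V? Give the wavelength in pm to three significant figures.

KE = eV = 1.602 × 10⁻¹⁹ × 4.950 = 7.930 × 10⁻¹⁹ J.
p = √(2mKE) = √(2 × 9.109 × 10⁻³¹ × 7.930 × 10⁻¹⁹) = 1.202 × 10⁻²⁴ kg·m/s.
λ = h/p = 6.626 × 10⁻³⁴ / 1.202 × 10⁻²⁴ = 5.51 × 10⁻¹⁰ m = 551 pm.

λ = 551 pm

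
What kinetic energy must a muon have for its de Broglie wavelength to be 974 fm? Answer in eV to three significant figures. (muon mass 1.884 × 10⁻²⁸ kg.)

p = h/λ = 6.626 × 10⁻³⁴ / 9.740 × 10⁻¹³ = 6.803 × 10⁻²² kg·m/s.
KE = p²/(2m) = (6.803 × 10⁻²²)² / (2 × 1.884 × 10⁻²⁸) = 1.228 × 10⁻¹⁵ J = 7670 eV.

KE = 7670 eV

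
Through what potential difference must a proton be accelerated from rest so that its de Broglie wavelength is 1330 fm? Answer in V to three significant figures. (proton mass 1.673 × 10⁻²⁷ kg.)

p = h/λ = 6.626 × 10⁻³⁴ / 1.330 × 10⁻¹² = 4.982 × 10⁻²² kg·m/s.
KE = p²/(2m) = 7.418 × 10⁻¹⁷ J.
V = KE/e = 7.418 × 10⁻¹⁷ / (1.602 × 10⁻¹⁹) = 463 V.

V = 463 V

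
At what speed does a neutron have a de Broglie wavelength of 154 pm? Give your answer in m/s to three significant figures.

p = h/λ = 6.626 × 10⁻³⁴ / 1.540 × 10⁻¹⁰ = 4.303 × 10⁻²⁴ kg·m/s.
v = p/m = 4.303 × 10⁻²⁴ / 1.675 × 10⁻²⁷ = 2.57 × 10³ m/s = 2570 m/s.

v = 2570 m/s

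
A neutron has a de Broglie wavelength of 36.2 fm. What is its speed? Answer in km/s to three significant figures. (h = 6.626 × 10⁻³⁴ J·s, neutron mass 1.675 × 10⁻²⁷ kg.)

v = 1.09 × 10⁴ km/s

p = h/λ = 6.626 × 10⁻³⁴ / 3.620 × 10⁻¹⁴ = 1.830 × 10⁻²⁰ kg·m/s.
v = p/m = 1.830 × 10⁻²⁰ / 1.675 × 10⁻²⁷ = 1.09 × 10⁷ m/s = 1.09 × 10⁴ km/s.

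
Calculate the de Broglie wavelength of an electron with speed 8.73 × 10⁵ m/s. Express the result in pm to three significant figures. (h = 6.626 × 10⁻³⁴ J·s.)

p = mv = 9.109 × 10⁻³¹ × 8.73 × 10⁵ = 7.952 × 10⁻²⁵ kg·m/s.
λ = h/p = 6.626 × 10⁻³⁴ / 7.952 × 10⁻²⁵ = 8.33 × 10⁻¹⁰ m = 833 pm.

λ = 833 pm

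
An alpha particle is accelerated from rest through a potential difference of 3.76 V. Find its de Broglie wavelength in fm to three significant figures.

λ = 5240 fm

KE = 2eV = 2 × 1.602 × 10⁻¹⁹ × 3.760 = 1.205 × 10⁻¹⁸ J.
p = √(2mKE) = √(2 × 6.645 × 10⁻²⁷ × 1.205 × 10⁻¹⁸) = 1.265 × 10⁻²² kg·m/s.
λ = h/p = 6.626 × 10⁻³⁴ / 1.265 × 10⁻²² = 5.24 × 10⁻¹² m = 5240 fm.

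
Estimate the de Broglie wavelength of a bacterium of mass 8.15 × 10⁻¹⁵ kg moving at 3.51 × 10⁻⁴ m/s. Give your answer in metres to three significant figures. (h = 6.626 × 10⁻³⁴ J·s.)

λ = 2.32 × 10⁻¹⁶ m

p = mv = 8.15 × 10⁻¹⁵ × 3.51 × 10⁻⁴ = 2.861 × 10⁻¹⁸ kg·m/s.
λ = h/p = 6.626 × 10⁻³⁴ / 2.861 × 10⁻¹⁸ = 2.32 × 10⁻¹⁶ m.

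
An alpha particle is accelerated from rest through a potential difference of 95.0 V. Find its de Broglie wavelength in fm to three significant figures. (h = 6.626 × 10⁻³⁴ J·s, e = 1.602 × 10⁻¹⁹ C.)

λ = 1040 fm

KE = 2eV = 2 × 1.602 × 10⁻¹⁹ × 95.00 = 3.044 × 10⁻¹⁷ J.
p = √(2mKE) = √(2 × 6.645 × 10⁻²⁷ × 3.044 × 10⁻¹⁷) = 6.360 × 10⁻²² kg·m/s.
λ = h/p = 6.626 × 10⁻³⁴ / 6.360 × 10⁻²² = 1.04 × 10⁻¹² m = 1040 fm.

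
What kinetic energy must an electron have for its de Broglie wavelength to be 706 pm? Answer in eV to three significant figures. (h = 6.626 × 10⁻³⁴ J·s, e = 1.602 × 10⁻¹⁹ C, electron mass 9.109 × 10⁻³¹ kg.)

p = h/λ = 6.626 × 10⁻³⁴ / 7.060 × 10⁻¹⁰ = 9.385 × 10⁻²⁵ kg·m/s.
KE = p²/(2m) = (9.385 × 10⁻²⁵)² / (2 × 9.109 × 10⁻³¹) = 4.835 × 10⁻¹⁹ J = 3.02 eV.

KE = 3.02 eV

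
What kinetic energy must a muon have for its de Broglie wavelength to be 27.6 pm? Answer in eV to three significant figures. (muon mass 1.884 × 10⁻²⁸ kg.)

p = h/λ = 6.626 × 10⁻³⁴ / 2.760 × 10⁻¹¹ = 2.401 × 10⁻²³ kg·m/s.
KE = p²/(2m) = (2.401 × 10⁻²³)² / (2 × 1.884 × 10⁻²⁸) = 1.530 × 10⁻¹⁸ J = 9.55 eV.

KE = 9.55 eV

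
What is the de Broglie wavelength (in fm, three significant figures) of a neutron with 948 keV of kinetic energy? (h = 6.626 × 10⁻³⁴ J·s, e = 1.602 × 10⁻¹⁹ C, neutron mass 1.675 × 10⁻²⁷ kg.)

KE = 948 keV = 1.519 × 10⁻¹³ J.
p = √(2mKE) = √(2 × 1.675 × 10⁻²⁷ × 1.519 × 10⁻¹³) = 2.256 × 10⁻²⁰ kg·m/s.
λ = h/p = 6.626 × 10⁻³⁴ / 2.256 × 10⁻²⁰ = 2.94 × 10⁻¹⁴ m = 29.4 fm.

λ = 29.4 fm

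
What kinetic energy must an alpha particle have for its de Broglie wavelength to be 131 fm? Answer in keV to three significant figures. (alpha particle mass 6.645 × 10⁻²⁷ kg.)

p = h/λ = 6.626 × 10⁻³⁴ / 1.310 × 10⁻¹³ = 5.058 × 10⁻²¹ kg·m/s.
KE = p²/(2m) = (5.058 × 10⁻²¹)² / (2 × 6.645 × 10⁻²⁷) = 1.925 × 10⁻¹⁵ J = 12.0 keV.

KE = 12.0 keV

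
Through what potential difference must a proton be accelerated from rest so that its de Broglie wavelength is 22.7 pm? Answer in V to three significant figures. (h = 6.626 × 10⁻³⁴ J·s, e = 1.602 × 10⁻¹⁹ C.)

p = h/λ = 6.626 × 10⁻³⁴ / 2.270 × 10⁻¹¹ = 2.919 × 10⁻²³ kg·m/s.
KE = p²/(2m) = 2.546 × 10⁻¹⁹ J.
V = KE/e = 2.546 × 10⁻¹⁹ / (1.602 × 10⁻¹⁹) = 1.59 V.

V = 1.59 V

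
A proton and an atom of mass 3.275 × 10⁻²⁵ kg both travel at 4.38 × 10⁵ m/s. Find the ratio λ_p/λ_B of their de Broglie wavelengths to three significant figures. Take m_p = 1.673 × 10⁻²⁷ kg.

At fixed v, p = mv so λ = h/(mv) ∝ 1/m.
λ_p/λ_B = m_B/m_p = 3.275 × 10⁻²⁵/1.673 × 10⁻²⁷ = 196.

λ_p/λ_B = 196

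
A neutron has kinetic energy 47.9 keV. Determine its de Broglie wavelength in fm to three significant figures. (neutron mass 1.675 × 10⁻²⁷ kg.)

KE = 47.9 keV = 7.674 × 10⁻¹⁵ J.
p = √(2mKE) = √(2 × 1.675 × 10⁻²⁷ × 7.674 × 10⁻¹⁵) = 5.070 × 10⁻²¹ kg·m/s.
λ = h/p = 6.626 × 10⁻³⁴ / 5.070 × 10⁻²¹ = 1.31 × 10⁻¹³ m = 131 fm.

λ = 131 fm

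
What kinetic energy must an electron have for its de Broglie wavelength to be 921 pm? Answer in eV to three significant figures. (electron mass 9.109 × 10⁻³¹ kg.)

p = h/λ = 6.626 × 10⁻³⁴ / 9.210 × 10⁻¹⁰ = 7.194 × 10⁻²⁵ kg·m/s.
KE = p²/(2m) = (7.194 × 10⁻²⁵)² / (2 × 9.109 × 10⁻³¹) = 2.841 × 10⁻¹⁹ J = 1.77 eV.

KE = 1.77 eV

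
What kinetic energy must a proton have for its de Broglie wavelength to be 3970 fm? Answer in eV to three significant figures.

KE = 52.0 eV

p = h/λ = 6.626 × 10⁻³⁴ / 3.970 × 10⁻¹² = 1.669 × 10⁻²² kg·m/s.
KE = p²/(2m) = (1.669 × 10⁻²²)² / (2 × 1.673 × 10⁻²⁷) = 8.325 × 10⁻¹⁸ J = 52.0 eV.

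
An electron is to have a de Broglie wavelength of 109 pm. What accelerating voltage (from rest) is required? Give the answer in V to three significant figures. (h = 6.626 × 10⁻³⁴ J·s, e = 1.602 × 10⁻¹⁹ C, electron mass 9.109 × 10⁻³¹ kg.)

p = h/λ = 6.626 × 10⁻³⁴ / 1.090 × 10⁻¹⁰ = 6.079 × 10⁻²⁴ kg·m/s.
KE = p²/(2m) = 2.028 × 10⁻¹⁷ J.
V = KE/e = 2.028 × 10⁻¹⁷ / (1.602 × 10⁻¹⁹) = 127 V.

V = 127 V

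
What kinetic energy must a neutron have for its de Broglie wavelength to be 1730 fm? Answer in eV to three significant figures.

KE = 273 eV

p = h/λ = 6.626 × 10⁻³⁴ / 1.730 × 10⁻¹² = 3.830 × 10⁻²² kg·m/s.
KE = p²/(2m) = (3.830 × 10⁻²²)² / (2 × 1.675 × 10⁻²⁷) = 4.379 × 10⁻¹⁷ J = 273 eV.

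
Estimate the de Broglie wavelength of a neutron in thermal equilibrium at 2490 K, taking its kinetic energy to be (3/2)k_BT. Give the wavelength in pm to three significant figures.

λ = 50.4 pm

KE = (3/2)k_BT = 1.5 × 1.381 × 10⁻²³ × 2490 = 5.158 × 10⁻²⁰ J.
p = √(2mKE) = √(2 × 1.675 × 10⁻²⁷ × 5.158 × 10⁻²⁰) = 1.315 × 10⁻²³ kg·m/s.
λ = h/p = 5.04 × 10⁻¹¹ m = 50.4 pm.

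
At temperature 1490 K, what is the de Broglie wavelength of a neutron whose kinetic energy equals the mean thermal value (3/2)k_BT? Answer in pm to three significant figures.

λ = 65.2 pm

KE = (3/2)k_BT = 1.5 × 1.381 × 10⁻²³ × 1490 = 3.087 × 10⁻²⁰ J.
p = √(2mKE) = √(2 × 1.675 × 10⁻²⁷ × 3.087 × 10⁻²⁰) = 1.017 × 10⁻²³ kg·m/s.
λ = h/p = 6.52 × 10⁻¹¹ m = 65.2 pm.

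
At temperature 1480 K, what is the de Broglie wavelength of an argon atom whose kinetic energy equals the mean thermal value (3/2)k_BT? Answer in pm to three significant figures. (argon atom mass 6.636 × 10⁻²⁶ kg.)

KE = (3/2)k_BT = 1.5 × 1.381 × 10⁻²³ × 1480 = 3.066 × 10⁻²⁰ J.
p = √(2mKE) = √(2 × 6.636 × 10⁻²⁶ × 3.066 × 10⁻²⁰) = 6.379 × 10⁻²³ kg·m/s.
λ = h/p = 1.04 × 10⁻¹¹ m = 10.4 pm.

λ = 10.4 pm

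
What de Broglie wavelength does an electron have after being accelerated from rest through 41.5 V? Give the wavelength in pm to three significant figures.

KE = eV = 1.602 × 10⁻¹⁹ × 41.50 = 6.648 × 10⁻¹⁸ J.
p = √(2mKE) = √(2 × 9.109 × 10⁻³¹ × 6.648 × 10⁻¹⁸) = 3.480 × 10⁻²⁴ kg·m/s.
λ = h/p = 6.626 × 10⁻³⁴ / 3.480 × 10⁻²⁴ = 1.90 × 10⁻¹⁰ m = 190 pm.

λ = 190 pm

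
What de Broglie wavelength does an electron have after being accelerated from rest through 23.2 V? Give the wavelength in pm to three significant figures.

λ = 255 pm

KE = eV = 1.602 × 10⁻¹⁹ × 23.20 = 3.717 × 10⁻¹⁸ J.
p = √(2mKE) = √(2 × 9.109 × 10⁻³¹ × 3.717 × 10⁻¹⁸) = 2.602 × 10⁻²⁴ kg·m/s.
λ = h/p = 6.626 × 10⁻³⁴ / 2.602 × 10⁻²⁴ = 2.55 × 10⁻¹⁰ m = 255 pm.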